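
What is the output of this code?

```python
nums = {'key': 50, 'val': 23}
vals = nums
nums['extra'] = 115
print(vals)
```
{'key': 50, 'val': 23, 'extra': 115}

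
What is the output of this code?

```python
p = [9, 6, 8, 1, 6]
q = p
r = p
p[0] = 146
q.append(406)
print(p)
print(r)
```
[146, 6, 8, 1, 6, 406]
[146, 6, 8, 1, 6, 406]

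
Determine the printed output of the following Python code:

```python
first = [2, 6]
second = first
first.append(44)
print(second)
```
[2, 6, 44]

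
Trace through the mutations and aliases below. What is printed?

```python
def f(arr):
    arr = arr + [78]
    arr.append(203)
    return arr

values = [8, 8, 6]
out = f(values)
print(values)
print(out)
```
[8, 8, 6]
[8, 8, 6, 78, 203]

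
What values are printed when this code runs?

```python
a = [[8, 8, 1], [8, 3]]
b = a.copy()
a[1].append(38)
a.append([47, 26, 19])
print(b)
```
[[8, 8, 1], [8, 3, 38]]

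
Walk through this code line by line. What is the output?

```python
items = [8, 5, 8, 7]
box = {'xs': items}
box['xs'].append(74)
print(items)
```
[8, 5, 8, 7, 74]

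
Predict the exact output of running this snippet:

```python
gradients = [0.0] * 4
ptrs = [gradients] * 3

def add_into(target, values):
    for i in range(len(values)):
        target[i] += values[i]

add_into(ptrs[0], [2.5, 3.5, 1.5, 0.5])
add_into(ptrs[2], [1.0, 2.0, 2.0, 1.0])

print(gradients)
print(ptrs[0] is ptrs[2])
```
[3.5, 5.5, 3.5, 1.5]
True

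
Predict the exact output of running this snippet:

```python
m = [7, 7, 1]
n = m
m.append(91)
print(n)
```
[7, 7, 1, 91]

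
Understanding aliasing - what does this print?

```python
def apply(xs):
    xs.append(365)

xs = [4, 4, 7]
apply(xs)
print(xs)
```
[4, 4, 7, 365]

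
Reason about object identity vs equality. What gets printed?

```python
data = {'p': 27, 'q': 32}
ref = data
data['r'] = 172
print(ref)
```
{'p': 27, 'q': 32, 'r': 172}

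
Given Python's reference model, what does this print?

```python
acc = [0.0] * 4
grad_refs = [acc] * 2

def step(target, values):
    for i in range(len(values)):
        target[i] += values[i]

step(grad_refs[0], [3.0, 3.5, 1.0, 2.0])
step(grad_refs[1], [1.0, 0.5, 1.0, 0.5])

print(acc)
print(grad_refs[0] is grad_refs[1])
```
[4.0, 4.0, 2.0, 2.5]
True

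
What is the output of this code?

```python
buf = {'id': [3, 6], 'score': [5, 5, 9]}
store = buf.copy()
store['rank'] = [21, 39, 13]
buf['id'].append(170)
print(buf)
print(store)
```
{'id': [3, 6, 170], 'score': [5, 5, 9]}
{'id': [3, 6, 170], 'score': [5, 5, 9], 'rank': [21, 39, 13]}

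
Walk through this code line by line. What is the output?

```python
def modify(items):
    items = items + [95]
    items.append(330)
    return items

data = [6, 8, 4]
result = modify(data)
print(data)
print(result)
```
[6, 8, 4]
[6, 8, 4, 95, 330]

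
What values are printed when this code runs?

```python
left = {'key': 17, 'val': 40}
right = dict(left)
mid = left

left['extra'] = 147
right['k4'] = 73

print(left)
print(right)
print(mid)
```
{'key': 17, 'val': 40, 'extra': 147}
{'key': 17, 'val': 40, 'k4': 73}
{'key': 17, 'val': 40, 'extra': 147}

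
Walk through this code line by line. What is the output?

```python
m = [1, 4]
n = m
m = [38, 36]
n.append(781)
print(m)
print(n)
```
[38, 36]
[1, 4, 781]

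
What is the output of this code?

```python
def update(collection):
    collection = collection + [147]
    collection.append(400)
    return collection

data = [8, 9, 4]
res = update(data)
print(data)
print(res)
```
[8, 9, 4]
[8, 9, 4, 147, 400]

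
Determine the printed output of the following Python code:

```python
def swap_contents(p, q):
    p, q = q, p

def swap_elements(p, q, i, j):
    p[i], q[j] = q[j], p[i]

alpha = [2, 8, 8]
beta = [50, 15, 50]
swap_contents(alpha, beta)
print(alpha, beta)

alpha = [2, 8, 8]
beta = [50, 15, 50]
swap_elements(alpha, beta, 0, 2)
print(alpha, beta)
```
[2, 8, 8] [50, 15, 50]
[50, 8, 8] [50, 15, 2]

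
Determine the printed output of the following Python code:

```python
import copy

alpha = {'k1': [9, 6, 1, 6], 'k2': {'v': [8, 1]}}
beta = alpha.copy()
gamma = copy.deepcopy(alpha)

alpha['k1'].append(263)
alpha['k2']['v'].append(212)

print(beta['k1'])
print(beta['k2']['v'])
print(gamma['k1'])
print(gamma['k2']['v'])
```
[9, 6, 1, 6, 263]
[8, 1, 212]
[9, 6, 1, 6]
[8, 1]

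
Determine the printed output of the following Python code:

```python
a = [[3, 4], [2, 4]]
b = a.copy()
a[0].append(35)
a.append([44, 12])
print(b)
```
[[3, 4, 35], [2, 4]]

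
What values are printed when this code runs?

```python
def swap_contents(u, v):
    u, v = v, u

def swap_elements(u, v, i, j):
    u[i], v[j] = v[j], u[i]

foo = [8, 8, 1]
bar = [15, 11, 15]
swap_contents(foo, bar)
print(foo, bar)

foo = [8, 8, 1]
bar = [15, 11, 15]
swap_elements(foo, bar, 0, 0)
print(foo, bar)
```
[8, 8, 1] [15, 11, 15]
[15, 8, 1] [8, 11, 15]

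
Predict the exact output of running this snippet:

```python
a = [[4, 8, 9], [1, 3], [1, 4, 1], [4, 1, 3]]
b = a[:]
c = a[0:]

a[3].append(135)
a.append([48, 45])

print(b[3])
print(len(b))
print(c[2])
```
[4, 1, 3, 135]
4
[1, 4, 1]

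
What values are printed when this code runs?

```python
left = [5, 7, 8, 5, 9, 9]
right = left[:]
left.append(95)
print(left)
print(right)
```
[5, 7, 8, 5, 9, 9, 95]
[5, 7, 8, 5, 9, 9]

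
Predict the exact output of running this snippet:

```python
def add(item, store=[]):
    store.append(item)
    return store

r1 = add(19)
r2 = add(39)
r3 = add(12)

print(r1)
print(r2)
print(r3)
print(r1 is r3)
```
[19, 39, 12]
[19, 39, 12]
[19, 39, 12]
True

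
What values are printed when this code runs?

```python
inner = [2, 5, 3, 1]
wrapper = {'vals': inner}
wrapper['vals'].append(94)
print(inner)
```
[2, 5, 3, 1, 94]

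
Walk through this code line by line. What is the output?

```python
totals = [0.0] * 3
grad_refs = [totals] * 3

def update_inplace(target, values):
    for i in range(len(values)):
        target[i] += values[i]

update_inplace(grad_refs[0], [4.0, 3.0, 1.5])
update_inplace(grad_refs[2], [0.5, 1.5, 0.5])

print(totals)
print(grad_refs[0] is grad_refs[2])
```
[4.5, 4.5, 2.0]
True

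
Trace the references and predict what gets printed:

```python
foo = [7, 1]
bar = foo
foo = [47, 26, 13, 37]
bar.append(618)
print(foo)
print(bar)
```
[47, 26, 13, 37]
[7, 1, 618]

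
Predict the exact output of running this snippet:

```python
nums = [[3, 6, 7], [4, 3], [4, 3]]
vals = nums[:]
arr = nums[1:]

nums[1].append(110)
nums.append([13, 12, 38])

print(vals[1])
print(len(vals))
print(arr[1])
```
[4, 3, 110]
3
[4, 3]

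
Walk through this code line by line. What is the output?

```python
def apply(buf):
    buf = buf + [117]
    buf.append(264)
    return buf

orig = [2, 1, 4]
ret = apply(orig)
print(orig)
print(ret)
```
[2, 1, 4]
[2, 1, 4, 117, 264]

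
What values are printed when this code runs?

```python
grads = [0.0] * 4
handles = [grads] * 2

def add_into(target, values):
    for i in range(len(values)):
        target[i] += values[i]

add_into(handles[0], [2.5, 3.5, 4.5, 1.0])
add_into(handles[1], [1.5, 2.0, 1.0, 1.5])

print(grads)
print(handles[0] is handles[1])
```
[4.0, 5.5, 5.5, 2.5]
True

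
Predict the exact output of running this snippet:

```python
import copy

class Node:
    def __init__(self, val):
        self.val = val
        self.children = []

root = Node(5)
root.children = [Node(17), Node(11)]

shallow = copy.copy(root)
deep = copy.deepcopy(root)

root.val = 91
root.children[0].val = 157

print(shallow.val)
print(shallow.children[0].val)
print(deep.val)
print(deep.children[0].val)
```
5
157
5
17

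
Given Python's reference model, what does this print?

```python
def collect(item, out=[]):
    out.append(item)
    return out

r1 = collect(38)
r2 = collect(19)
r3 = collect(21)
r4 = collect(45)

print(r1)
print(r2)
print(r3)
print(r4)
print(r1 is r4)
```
[38, 19, 21, 45]
[38, 19, 21, 45]
[38, 19, 21, 45]
[38, 19, 21, 45]
True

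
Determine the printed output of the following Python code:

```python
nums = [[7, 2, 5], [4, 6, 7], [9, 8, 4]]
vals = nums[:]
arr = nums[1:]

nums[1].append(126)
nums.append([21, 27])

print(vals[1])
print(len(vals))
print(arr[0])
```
[4, 6, 7, 126]
3
[4, 6, 7, 126]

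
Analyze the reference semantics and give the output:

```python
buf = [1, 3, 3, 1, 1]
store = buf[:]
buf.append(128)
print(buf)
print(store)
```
[1, 3, 3, 1, 1, 128]
[1, 3, 3, 1, 1]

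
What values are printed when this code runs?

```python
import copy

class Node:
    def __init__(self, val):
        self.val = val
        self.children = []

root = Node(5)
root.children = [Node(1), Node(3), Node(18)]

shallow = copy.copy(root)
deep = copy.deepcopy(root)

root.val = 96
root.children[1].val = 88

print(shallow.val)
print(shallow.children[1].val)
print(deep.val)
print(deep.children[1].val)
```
5
88
5
3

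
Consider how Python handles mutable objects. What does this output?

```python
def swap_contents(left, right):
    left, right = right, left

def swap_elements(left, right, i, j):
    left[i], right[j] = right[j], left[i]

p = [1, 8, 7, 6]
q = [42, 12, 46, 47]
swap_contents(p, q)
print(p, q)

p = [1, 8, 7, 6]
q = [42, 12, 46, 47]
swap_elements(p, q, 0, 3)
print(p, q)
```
[1, 8, 7, 6] [42, 12, 46, 47]
[47, 8, 7, 6] [42, 12, 46, 1]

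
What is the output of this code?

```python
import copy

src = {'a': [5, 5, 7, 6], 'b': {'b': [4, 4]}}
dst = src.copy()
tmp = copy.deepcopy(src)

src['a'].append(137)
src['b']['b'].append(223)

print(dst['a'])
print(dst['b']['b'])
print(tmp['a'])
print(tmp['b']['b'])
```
[5, 5, 7, 6, 137]
[4, 4, 223]
[5, 5, 7, 6]
[4, 4]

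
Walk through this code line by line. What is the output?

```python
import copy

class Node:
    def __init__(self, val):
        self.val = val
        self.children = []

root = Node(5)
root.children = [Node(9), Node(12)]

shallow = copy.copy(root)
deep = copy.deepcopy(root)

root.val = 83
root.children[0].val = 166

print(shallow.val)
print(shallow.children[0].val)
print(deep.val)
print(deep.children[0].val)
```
5
166
5
9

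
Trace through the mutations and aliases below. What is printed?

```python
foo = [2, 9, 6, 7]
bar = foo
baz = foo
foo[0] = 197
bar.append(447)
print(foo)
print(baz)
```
[197, 9, 6, 7, 447]
[197, 9, 6, 7, 447]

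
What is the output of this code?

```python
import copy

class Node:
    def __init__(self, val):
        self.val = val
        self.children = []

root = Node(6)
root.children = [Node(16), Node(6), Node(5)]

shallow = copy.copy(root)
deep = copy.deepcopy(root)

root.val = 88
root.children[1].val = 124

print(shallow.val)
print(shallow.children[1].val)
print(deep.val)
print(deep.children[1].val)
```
6
124
6
6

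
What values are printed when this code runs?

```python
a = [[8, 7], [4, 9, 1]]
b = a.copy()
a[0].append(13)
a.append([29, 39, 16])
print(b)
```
[[8, 7, 13], [4, 9, 1]]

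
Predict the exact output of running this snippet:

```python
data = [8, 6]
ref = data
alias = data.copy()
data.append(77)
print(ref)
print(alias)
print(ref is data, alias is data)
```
[8, 6, 77]
[8, 6]
True False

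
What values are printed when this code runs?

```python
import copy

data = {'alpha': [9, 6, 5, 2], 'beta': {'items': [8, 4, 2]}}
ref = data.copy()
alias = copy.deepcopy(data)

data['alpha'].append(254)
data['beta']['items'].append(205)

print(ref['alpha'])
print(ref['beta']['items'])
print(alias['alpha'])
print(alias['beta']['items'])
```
[9, 6, 5, 2, 254]
[8, 4, 2, 205]
[9, 6, 5, 2]
[8, 4, 2]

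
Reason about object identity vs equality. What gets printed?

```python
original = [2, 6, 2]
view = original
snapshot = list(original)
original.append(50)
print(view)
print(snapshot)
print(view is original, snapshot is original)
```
[2, 6, 2, 50]
[2, 6, 2]
True False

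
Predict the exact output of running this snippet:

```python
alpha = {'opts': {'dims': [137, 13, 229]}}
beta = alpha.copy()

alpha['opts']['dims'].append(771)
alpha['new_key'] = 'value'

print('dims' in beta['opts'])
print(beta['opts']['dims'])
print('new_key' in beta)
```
True
[137, 13, 229, 771]
False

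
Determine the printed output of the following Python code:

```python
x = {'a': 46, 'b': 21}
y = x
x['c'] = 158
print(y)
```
{'a': 46, 'b': 21, 'c': 158}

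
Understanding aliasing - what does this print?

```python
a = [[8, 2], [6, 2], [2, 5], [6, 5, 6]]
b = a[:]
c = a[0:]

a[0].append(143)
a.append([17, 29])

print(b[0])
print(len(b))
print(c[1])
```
[8, 2, 143]
4
[6, 2]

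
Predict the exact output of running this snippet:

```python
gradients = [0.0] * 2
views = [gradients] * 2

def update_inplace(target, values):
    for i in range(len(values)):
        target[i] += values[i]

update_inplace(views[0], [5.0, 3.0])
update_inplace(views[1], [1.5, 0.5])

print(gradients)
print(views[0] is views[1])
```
[6.5, 3.5]
True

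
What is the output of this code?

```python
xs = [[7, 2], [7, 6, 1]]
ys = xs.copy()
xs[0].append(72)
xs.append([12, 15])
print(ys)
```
[[7, 2, 72], [7, 6, 1]]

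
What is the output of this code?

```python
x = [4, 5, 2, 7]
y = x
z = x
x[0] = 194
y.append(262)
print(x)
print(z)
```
[194, 5, 2, 7, 262]
[194, 5, 2, 7, 262]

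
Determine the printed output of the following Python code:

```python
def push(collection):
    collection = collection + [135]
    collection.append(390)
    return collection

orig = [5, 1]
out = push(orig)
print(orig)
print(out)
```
[5, 1]
[5, 1, 135, 390]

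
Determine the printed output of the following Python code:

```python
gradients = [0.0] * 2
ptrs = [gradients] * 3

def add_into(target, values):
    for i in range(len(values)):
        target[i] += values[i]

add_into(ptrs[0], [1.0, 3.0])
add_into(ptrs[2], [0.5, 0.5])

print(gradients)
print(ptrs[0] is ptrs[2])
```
[1.5, 3.5]
True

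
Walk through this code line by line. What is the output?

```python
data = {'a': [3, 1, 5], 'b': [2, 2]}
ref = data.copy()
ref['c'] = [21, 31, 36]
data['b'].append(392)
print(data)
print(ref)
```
{'a': [3, 1, 5], 'b': [2, 2, 392]}
{'a': [3, 1, 5], 'b': [2, 2, 392], 'c': [21, 31, 36]}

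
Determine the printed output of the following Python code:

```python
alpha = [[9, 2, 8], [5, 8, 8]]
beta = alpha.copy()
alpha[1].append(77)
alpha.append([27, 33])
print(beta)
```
[[9, 2, 8], [5, 8, 8, 77]]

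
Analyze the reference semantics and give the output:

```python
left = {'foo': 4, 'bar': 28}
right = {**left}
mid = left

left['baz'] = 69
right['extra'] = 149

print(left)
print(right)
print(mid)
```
{'foo': 4, 'bar': 28, 'baz': 69}
{'foo': 4, 'bar': 28, 'extra': 149}
{'foo': 4, 'bar': 28, 'baz': 69}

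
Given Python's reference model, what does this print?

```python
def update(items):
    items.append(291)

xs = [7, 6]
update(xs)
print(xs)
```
[7, 6, 291]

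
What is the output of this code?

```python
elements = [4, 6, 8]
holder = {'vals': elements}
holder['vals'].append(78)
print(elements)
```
[4, 6, 8, 78]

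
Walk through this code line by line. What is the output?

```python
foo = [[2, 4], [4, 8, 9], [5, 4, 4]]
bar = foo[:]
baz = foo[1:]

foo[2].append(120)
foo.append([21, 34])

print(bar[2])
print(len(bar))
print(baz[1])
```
[5, 4, 4, 120]
3
[5, 4, 4, 120]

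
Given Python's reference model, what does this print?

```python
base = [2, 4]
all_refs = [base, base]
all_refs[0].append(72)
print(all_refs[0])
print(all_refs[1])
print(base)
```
[2, 4, 72]
[2, 4, 72]
[2, 4, 72]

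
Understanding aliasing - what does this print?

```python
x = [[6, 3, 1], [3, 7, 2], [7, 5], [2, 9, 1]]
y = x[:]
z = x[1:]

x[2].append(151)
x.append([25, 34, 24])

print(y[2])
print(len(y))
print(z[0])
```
[7, 5, 151]
4
[3, 7, 2]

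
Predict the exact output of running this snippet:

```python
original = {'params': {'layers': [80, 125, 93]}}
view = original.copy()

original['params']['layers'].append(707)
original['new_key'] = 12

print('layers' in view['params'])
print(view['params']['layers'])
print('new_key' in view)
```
True
[80, 125, 93, 707]
False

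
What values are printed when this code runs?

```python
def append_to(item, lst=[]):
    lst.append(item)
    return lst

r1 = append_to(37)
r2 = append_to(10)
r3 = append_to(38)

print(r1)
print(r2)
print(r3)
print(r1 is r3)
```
[37, 10, 38]
[37, 10, 38]
[37, 10, 38]
True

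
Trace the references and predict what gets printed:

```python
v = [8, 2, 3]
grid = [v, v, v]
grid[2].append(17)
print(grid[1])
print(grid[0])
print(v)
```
[8, 2, 3, 17]
[8, 2, 3, 17]
[8, 2, 3, 17]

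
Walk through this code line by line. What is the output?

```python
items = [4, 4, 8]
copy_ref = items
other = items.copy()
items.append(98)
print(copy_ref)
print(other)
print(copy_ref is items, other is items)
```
[4, 4, 8, 98]
[4, 4, 8]
True False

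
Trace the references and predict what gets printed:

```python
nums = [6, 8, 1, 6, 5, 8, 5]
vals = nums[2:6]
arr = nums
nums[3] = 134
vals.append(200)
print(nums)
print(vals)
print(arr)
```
[6, 8, 1, 134, 5, 8, 5]
[1, 6, 5, 8, 200]
[6, 8, 1, 134, 5, 8, 5]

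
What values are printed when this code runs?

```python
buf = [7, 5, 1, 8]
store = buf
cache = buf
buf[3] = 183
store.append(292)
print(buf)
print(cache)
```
[7, 5, 1, 183, 292]
[7, 5, 1, 183, 292]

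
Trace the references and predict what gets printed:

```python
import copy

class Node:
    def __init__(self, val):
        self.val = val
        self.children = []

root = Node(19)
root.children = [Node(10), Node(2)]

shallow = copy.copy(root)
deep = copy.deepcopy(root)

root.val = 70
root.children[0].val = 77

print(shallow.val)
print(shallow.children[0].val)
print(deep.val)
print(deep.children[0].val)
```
19
77
19
10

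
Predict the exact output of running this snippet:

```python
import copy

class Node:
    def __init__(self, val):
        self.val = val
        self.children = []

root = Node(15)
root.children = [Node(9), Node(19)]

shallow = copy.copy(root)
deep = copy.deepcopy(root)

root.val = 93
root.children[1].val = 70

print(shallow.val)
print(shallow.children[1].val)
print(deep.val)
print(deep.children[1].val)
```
15
70
15
19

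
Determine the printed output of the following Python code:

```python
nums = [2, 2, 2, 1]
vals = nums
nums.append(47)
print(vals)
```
[2, 2, 2, 1, 47]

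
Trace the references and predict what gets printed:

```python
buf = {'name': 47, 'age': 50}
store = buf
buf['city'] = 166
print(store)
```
{'name': 47, 'age': 50, 'city': 166}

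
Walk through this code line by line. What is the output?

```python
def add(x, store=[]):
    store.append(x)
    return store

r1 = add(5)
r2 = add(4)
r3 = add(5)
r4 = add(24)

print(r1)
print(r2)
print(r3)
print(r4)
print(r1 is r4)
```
[5, 4, 5, 24]
[5, 4, 5, 24]
[5, 4, 5, 24]
[5, 4, 5, 24]
True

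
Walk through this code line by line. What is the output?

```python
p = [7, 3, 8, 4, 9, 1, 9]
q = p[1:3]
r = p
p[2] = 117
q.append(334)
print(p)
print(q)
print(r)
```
[7, 3, 117, 4, 9, 1, 9]
[3, 8, 334]
[7, 3, 117, 4, 9, 1, 9]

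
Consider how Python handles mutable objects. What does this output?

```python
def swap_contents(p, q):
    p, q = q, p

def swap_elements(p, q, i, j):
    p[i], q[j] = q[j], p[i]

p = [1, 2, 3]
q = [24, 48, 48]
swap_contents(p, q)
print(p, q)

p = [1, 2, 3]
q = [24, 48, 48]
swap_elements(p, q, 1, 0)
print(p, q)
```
[1, 2, 3] [24, 48, 48]
[1, 24, 3] [2, 48, 48]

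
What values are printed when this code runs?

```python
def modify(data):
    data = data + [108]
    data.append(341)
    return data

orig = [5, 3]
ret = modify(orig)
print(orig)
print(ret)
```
[5, 3]
[5, 3, 108, 341]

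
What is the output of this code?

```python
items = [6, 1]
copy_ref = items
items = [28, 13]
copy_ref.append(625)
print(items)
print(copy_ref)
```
[28, 13]
[6, 1, 625]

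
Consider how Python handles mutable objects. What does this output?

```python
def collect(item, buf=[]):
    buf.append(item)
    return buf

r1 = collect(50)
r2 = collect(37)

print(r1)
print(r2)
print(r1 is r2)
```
[50, 37]
[50, 37]
True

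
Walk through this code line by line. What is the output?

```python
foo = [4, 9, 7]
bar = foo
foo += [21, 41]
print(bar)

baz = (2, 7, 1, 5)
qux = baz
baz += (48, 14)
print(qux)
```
[4, 9, 7, 21, 41]
(2, 7, 1, 5)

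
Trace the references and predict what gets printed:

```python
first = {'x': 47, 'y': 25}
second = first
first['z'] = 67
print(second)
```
{'x': 47, 'y': 25, 'z': 67}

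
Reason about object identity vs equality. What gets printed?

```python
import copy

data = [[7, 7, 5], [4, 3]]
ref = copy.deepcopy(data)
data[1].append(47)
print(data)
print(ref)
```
[[7, 7, 5], [4, 3, 47]]
[[7, 7, 5], [4, 3]]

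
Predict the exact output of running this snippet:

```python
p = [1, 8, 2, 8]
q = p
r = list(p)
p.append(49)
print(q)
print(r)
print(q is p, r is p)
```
[1, 8, 2, 8, 49]
[1, 8, 2, 8]
True False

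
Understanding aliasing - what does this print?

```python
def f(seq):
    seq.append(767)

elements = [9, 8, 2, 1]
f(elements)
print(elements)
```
[9, 8, 2, 1, 767]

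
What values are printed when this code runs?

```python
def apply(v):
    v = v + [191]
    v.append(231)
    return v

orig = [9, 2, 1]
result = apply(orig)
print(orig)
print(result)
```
[9, 2, 1]
[9, 2, 1, 191, 231]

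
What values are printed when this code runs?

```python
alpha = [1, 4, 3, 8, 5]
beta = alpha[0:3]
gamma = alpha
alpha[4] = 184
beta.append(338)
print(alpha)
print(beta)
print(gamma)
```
[1, 4, 3, 8, 184]
[1, 4, 3, 338]
[1, 4, 3, 8, 184]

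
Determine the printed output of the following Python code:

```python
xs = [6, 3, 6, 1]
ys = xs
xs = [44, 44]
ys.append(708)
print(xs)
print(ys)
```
[44, 44]
[6, 3, 6, 1, 708]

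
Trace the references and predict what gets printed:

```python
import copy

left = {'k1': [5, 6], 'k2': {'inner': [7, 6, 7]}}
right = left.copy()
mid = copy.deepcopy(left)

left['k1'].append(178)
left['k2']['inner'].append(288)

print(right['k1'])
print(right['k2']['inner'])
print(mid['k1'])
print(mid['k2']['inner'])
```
[5, 6, 178]
[7, 6, 7, 288]
[5, 6]
[7, 6, 7]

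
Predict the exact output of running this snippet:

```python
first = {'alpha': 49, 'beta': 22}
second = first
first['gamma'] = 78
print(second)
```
{'alpha': 49, 'beta': 22, 'gamma': 78}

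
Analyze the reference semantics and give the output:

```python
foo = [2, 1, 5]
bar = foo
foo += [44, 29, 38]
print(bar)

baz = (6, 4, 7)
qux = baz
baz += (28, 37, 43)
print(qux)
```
[2, 1, 5, 44, 29, 38]
(6, 4, 7)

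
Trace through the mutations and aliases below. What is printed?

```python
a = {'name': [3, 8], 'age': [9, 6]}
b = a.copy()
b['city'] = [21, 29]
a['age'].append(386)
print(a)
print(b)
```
{'name': [3, 8], 'age': [9, 6, 386]}
{'name': [3, 8], 'age': [9, 6, 386], 'city': [21, 29]}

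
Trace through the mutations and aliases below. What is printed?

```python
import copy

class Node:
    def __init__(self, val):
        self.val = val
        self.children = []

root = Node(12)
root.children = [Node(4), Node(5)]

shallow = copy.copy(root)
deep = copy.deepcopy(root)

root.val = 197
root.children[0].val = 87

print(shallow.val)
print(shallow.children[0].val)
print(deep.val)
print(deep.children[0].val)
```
12
87
12
4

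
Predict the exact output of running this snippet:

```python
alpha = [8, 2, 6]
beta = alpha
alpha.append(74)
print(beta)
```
[8, 2, 6, 74]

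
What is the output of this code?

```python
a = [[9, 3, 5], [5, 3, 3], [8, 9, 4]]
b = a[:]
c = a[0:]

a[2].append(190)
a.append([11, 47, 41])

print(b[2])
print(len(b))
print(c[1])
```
[8, 9, 4, 190]
3
[5, 3, 3]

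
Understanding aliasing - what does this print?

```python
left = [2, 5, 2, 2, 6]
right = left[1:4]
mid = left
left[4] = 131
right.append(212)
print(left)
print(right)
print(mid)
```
[2, 5, 2, 2, 131]
[5, 2, 2, 212]
[2, 5, 2, 2, 131]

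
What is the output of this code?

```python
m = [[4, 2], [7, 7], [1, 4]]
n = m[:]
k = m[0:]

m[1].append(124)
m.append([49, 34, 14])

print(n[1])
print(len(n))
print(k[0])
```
[7, 7, 124]
3
[4, 2]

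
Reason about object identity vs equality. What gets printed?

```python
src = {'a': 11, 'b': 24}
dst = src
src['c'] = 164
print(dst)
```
{'a': 11, 'b': 24, 'c': 164}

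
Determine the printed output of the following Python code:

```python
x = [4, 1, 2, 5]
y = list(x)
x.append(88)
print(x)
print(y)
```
[4, 1, 2, 5, 88]
[4, 1, 2, 5]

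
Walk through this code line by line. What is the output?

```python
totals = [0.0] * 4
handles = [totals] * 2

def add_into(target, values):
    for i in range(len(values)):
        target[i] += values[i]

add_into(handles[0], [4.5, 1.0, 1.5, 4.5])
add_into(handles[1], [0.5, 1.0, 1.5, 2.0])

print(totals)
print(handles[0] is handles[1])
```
[5.0, 2.0, 3.0, 6.5]
True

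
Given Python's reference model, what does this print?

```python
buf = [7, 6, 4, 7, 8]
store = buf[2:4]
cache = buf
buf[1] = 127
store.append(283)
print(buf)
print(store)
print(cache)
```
[7, 127, 4, 7, 8]
[4, 7, 283]
[7, 127, 4, 7, 8]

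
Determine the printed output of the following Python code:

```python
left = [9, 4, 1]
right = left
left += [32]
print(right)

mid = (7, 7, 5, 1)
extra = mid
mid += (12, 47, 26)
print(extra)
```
[9, 4, 1, 32]
(7, 7, 5, 1)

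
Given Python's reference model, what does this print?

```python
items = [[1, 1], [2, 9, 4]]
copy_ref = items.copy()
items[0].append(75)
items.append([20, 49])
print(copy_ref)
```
[[1, 1, 75], [2, 9, 4]]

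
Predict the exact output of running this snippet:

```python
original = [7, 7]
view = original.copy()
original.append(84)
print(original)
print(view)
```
[7, 7, 84]
[7, 7]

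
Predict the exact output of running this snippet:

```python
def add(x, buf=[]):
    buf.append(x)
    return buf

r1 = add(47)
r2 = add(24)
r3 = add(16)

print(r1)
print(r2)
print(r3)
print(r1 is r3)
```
[47, 24, 16]
[47, 24, 16]
[47, 24, 16]
True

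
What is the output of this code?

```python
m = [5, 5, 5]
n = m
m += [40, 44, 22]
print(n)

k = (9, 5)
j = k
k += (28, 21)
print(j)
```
[5, 5, 5, 40, 44, 22]
(9, 5)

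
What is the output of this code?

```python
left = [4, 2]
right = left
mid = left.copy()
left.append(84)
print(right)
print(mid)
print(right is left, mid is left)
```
[4, 2, 84]
[4, 2]
True False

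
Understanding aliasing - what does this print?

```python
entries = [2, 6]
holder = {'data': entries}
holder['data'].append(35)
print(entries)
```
[2, 6, 35]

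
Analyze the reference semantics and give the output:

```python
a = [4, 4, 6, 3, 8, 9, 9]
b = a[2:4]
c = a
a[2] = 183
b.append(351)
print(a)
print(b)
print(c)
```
[4, 4, 183, 3, 8, 9, 9]
[6, 3, 351]
[4, 4, 183, 3, 8, 9, 9]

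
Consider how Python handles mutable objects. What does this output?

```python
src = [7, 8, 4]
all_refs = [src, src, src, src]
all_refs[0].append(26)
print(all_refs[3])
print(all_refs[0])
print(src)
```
[7, 8, 4, 26]
[7, 8, 4, 26]
[7, 8, 4, 26]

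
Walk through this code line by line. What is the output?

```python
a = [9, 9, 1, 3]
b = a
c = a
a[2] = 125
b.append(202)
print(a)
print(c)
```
[9, 9, 125, 3, 202]
[9, 9, 125, 3, 202]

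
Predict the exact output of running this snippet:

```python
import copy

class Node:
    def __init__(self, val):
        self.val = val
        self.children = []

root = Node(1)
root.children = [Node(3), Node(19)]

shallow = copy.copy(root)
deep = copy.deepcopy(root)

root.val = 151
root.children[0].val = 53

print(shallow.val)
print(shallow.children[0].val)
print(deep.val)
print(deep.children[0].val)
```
1
53
1
3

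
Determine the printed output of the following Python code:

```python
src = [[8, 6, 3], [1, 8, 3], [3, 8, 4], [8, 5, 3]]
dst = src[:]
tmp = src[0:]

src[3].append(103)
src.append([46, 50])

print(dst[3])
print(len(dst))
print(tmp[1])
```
[8, 5, 3, 103]
4
[1, 8, 3]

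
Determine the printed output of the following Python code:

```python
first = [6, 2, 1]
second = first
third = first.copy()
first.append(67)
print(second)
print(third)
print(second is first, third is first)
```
[6, 2, 1, 67]
[6, 2, 1]
True False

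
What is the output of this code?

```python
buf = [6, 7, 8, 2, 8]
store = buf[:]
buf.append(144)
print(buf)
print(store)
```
[6, 7, 8, 2, 8, 144]
[6, 7, 8, 2, 8]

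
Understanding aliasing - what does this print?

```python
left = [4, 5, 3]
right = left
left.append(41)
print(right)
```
[4, 5, 3, 41]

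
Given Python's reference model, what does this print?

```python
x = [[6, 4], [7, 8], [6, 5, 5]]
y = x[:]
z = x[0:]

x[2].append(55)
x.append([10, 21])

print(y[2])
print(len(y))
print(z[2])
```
[6, 5, 5, 55]
3
[6, 5, 5, 55]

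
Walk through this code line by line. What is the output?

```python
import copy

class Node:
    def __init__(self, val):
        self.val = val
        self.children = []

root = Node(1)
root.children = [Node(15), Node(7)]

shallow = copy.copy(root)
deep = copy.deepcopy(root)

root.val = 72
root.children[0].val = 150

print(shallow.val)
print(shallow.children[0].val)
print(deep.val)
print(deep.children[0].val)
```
1
150
1
15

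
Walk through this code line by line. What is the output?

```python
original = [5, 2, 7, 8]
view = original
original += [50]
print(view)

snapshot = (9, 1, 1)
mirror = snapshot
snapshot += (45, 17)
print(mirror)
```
[5, 2, 7, 8, 50]
(9, 1, 1)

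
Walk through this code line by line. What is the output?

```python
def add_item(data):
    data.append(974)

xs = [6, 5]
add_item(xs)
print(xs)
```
[6, 5, 974]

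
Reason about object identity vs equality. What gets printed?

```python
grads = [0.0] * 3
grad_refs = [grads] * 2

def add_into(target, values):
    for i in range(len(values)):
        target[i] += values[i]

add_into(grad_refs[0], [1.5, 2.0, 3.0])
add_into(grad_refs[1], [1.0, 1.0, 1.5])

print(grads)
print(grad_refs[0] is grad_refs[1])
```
[2.5, 3.0, 4.5]
True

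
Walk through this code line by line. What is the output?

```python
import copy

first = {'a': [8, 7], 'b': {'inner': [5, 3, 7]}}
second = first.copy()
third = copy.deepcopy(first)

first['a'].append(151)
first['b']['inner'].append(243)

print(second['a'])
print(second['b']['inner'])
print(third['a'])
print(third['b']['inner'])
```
[8, 7, 151]
[5, 3, 7, 243]
[8, 7]
[5, 3, 7]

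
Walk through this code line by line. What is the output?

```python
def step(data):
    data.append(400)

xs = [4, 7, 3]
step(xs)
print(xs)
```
[4, 7, 3, 400]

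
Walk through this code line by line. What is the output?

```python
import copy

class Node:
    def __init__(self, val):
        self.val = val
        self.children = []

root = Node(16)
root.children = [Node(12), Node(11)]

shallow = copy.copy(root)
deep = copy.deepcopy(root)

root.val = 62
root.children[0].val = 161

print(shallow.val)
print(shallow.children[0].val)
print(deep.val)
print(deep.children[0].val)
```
16
161
16
12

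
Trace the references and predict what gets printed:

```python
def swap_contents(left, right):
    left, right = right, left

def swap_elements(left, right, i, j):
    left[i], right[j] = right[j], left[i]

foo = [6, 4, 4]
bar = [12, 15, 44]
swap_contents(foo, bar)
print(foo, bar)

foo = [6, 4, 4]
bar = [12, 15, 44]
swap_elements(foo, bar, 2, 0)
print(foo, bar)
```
[6, 4, 4] [12, 15, 44]
[6, 4, 12] [4, 15, 44]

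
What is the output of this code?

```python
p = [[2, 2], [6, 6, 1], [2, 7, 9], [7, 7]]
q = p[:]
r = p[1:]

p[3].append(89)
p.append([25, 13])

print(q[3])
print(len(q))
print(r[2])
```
[7, 7, 89]
4
[7, 7, 89]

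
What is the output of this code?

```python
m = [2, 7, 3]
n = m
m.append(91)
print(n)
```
[2, 7, 3, 91]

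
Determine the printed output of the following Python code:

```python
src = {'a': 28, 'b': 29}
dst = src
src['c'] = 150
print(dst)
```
{'a': 28, 'b': 29, 'c': 150}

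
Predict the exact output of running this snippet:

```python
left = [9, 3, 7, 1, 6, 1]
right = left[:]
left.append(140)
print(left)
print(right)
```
[9, 3, 7, 1, 6, 1, 140]
[9, 3, 7, 1, 6, 1]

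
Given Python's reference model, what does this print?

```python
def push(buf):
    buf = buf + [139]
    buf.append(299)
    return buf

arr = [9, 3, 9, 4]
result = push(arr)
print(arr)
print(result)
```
[9, 3, 9, 4]
[9, 3, 9, 4, 139, 299]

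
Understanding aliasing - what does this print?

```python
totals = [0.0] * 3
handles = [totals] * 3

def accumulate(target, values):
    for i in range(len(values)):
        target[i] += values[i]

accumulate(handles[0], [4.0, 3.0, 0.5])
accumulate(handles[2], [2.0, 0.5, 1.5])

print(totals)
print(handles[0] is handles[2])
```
[6.0, 3.5, 2.0]
True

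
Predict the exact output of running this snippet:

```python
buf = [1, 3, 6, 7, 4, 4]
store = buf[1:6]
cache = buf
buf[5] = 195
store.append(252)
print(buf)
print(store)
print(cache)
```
[1, 3, 6, 7, 4, 195]
[3, 6, 7, 4, 4, 252]
[1, 3, 6, 7, 4, 195]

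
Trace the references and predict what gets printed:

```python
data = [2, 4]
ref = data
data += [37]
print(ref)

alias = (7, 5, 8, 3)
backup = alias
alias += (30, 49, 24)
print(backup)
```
[2, 4, 37]
(7, 5, 8, 3)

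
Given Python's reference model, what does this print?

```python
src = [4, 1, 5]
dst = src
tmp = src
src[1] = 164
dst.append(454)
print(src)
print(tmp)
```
[4, 164, 5, 454]
[4, 164, 5, 454]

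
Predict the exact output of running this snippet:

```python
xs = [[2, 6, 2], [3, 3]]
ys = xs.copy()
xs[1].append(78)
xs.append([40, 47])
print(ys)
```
[[2, 6, 2], [3, 3, 78]]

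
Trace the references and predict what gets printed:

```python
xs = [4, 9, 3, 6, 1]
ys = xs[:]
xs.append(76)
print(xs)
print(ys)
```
[4, 9, 3, 6, 1, 76]
[4, 9, 3, 6, 1]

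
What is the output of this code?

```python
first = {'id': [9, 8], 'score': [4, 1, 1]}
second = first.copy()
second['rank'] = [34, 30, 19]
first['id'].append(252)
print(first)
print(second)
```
{'id': [9, 8, 252], 'score': [4, 1, 1]}
{'id': [9, 8, 252], 'score': [4, 1, 1], 'rank': [34, 30, 19]}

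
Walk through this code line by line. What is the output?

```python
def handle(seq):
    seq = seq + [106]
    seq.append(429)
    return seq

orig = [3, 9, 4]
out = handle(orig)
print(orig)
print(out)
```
[3, 9, 4]
[3, 9, 4, 106, 429]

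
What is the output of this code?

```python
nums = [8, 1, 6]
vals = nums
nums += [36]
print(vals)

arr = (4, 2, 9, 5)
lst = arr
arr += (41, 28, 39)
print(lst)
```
[8, 1, 6, 36]
(4, 2, 9, 5)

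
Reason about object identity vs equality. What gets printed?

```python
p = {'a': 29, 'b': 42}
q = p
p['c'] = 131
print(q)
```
{'a': 29, 'b': 42, 'c': 131}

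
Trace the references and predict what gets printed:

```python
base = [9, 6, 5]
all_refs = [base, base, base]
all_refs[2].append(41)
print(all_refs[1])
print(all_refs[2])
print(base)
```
[9, 6, 5, 41]
[9, 6, 5, 41]
[9, 6, 5, 41]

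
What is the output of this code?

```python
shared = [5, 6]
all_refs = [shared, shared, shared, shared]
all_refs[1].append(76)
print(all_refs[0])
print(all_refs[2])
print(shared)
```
[5, 6, 76]
[5, 6, 76]
[5, 6, 76]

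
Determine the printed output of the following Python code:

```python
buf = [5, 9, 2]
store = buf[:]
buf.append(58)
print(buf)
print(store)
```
[5, 9, 2, 58]
[5, 9, 2]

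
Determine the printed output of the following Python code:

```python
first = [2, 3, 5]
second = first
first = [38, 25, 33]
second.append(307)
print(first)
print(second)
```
[38, 25, 33]
[2, 3, 5, 307]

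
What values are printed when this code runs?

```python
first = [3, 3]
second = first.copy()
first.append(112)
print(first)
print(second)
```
[3, 3, 112]
[3, 3]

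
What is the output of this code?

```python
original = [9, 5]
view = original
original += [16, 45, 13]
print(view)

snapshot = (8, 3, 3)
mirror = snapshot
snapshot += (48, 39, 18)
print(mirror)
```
[9, 5, 16, 45, 13]
(8, 3, 3)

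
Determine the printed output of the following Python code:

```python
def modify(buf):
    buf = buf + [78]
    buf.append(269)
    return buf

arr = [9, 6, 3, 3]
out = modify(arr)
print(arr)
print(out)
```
[9, 6, 3, 3]
[9, 6, 3, 3, 78, 269]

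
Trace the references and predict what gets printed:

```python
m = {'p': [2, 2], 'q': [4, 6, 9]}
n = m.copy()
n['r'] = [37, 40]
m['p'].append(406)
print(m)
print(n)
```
{'p': [2, 2, 406], 'q': [4, 6, 9]}
{'p': [2, 2, 406], 'q': [4, 6, 9], 'r': [37, 40]}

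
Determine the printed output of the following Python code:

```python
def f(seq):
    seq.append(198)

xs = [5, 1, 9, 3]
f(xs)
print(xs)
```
[5, 1, 9, 3, 198]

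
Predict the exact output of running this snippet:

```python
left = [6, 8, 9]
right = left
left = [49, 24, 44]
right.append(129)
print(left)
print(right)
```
[49, 24, 44]
[6, 8, 9, 129]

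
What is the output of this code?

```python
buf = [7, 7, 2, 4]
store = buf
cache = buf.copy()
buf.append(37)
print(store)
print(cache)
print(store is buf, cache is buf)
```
[7, 7, 2, 4, 37]
[7, 7, 2, 4]
True False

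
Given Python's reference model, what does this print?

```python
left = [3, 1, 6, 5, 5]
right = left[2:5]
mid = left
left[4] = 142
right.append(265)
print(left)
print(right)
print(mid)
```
[3, 1, 6, 5, 142]
[6, 5, 5, 265]
[3, 1, 6, 5, 142]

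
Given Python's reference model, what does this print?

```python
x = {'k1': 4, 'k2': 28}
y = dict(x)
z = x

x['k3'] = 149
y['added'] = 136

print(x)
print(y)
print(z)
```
{'k1': 4, 'k2': 28, 'k3': 149}
{'k1': 4, 'k2': 28, 'added': 136}
{'k1': 4, 'k2': 28, 'k3': 149}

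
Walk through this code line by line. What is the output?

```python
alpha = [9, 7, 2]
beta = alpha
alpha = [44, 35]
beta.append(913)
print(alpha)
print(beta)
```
[44, 35]
[9, 7, 2, 913]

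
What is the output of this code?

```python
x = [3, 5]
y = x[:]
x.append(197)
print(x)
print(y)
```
[3, 5, 197]
[3, 5]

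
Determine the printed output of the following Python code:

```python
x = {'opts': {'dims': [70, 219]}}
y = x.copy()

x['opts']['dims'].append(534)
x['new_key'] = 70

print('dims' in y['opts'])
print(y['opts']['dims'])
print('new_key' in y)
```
True
[70, 219, 534]
False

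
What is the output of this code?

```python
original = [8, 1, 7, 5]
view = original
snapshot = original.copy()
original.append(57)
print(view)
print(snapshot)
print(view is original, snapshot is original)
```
[8, 1, 7, 5, 57]
[8, 1, 7, 5]
True False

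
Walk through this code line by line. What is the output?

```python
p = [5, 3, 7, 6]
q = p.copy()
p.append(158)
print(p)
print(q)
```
[5, 3, 7, 6, 158]
[5, 3, 7, 6]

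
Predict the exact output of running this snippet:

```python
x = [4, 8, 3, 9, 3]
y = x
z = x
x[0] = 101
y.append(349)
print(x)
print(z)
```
[101, 8, 3, 9, 3, 349]
[101, 8, 3, 9, 3, 349]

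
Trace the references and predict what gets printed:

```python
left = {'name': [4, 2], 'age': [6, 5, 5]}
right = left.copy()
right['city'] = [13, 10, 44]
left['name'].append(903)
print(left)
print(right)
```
{'name': [4, 2, 903], 'age': [6, 5, 5]}
{'name': [4, 2, 903], 'age': [6, 5, 5], 'city': [13, 10, 44]}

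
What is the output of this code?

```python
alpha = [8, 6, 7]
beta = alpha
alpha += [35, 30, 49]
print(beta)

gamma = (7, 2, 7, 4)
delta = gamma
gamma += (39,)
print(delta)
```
[8, 6, 7, 35, 30, 49]
(7, 2, 7, 4)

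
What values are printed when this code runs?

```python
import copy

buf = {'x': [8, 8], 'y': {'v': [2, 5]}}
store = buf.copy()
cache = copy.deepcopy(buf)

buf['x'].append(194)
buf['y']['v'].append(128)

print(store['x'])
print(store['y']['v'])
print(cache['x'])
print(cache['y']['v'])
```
[8, 8, 194]
[2, 5, 128]
[8, 8]
[2, 5]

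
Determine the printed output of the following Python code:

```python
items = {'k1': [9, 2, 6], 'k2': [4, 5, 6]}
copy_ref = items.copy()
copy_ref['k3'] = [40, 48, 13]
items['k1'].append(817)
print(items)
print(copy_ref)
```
{'k1': [9, 2, 6, 817], 'k2': [4, 5, 6]}
{'k1': [9, 2, 6, 817], 'k2': [4, 5, 6], 'k3': [40, 48, 13]}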